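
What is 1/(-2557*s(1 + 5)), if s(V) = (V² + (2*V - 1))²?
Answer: -1/5648413 ≈ -1.7704e-7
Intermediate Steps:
s(V) = (-1 + V² + 2*V)² (s(V) = (V² + (-1 + 2*V))² = (-1 + V² + 2*V)²)
1/(-2557*s(1 + 5)) = 1/(-2557*(-1 + (1 + 5)² + 2*(1 + 5))²) = 1/(-2557*(-1 + 6² + 2*6)²) = 1/(-2557*(-1 + 36 + 12)²) = 1/(-2557*47²) = 1/(-2557*2209) = 1/(-5648413) = -1/5648413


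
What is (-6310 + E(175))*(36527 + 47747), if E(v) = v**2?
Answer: 2049122310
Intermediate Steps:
(-6310 + E(175))*(36527 + 47747) = (-6310 + 175**2)*(36527 + 47747) = (-6310 + 30625)*84274 = 24315*84274 = 2049122310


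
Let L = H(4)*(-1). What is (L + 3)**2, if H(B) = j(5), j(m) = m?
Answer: 4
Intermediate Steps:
H(B) = 5
L = -5 (L = 5*(-1) = -5)
(L + 3)**2 = (-5 + 3)**2 = (-2)**2 = 4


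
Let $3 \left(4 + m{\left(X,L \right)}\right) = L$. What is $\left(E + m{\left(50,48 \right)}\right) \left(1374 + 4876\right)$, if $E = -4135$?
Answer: $-25768750$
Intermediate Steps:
$m{\left(X,L \right)} = -4 + \frac{L}{3}$
$\left(E + m{\left(50,48 \right)}\right) \left(1374 + 4876\right) = \left(-4135 + \left(-4 + \frac{1}{3} \cdot 48\right)\right) \left(1374 + 4876\right) = \left(-4135 + \left(-4 + 16\right)\right) 6250 = \left(-4135 + 12\right) 6250 = \left(-4123\right) 6250 = -25768750$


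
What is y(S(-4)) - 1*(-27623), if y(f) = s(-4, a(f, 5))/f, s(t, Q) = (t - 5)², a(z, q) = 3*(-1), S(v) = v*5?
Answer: 552379/20 ≈ 27619.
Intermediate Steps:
S(v) = 5*v
a(z, q) = -3
s(t, Q) = (-5 + t)²
y(f) = 81/f (y(f) = (-5 - 4)²/f = (-9)²/f = 81/f)
y(S(-4)) - 1*(-27623) = 81/((5*(-4))) - 1*(-27623) = 81/(-20) + 27623 = 81*(-1/20) + 27623 = -81/20 + 27623 = 552379/20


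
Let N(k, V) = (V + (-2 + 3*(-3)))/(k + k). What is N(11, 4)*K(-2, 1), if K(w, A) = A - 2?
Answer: 7/22 ≈ 0.31818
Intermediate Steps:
K(w, A) = -2 + A
N(k, V) = (-11 + V)/(2*k) (N(k, V) = (V + (-2 - 9))/((2*k)) = (V - 11)*(1/(2*k)) = (-11 + V)*(1/(2*k)) = (-11 + V)/(2*k))
N(11, 4)*K(-2, 1) = ((½)*(-11 + 4)/11)*(-2 + 1) = ((½)*(1/11)*(-7))*(-1) = -7/22*(-1) = 7/22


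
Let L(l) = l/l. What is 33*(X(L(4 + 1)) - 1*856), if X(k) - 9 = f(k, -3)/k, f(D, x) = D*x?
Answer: -28050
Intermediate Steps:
L(l) = 1
X(k) = 6 (X(k) = 9 + (k*(-3))/k = 9 + (-3*k)/k = 9 - 3 = 6)
33*(X(L(4 + 1)) - 1*856) = 33*(6 - 1*856) = 33*(6 - 856) = 33*(-850) = -28050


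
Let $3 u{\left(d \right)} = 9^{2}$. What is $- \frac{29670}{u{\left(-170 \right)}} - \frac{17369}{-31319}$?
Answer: $- \frac{309588589}{281871} \approx -1098.3$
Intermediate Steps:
$u{\left(d \right)} = 27$ ($u{\left(d \right)} = \frac{9^{2}}{3} = \frac{1}{3} \cdot 81 = 27$)
$- \frac{29670}{u{\left(-170 \right)}} - \frac{17369}{-31319} = - \frac{29670}{27} - \frac{17369}{-31319} = \left(-29670\right) \frac{1}{27} - - \frac{17369}{31319} = - \frac{9890}{9} + \frac{17369}{31319} = - \frac{309588589}{281871}$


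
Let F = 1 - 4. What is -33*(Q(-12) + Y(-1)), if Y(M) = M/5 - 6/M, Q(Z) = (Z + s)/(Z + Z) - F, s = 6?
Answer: -5973/20 ≈ -298.65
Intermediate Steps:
F = -3
Q(Z) = 3 + (6 + Z)/(2*Z) (Q(Z) = (Z + 6)/(Z + Z) - 1*(-3) = (6 + Z)/((2*Z)) + 3 = (6 + Z)*(1/(2*Z)) + 3 = (6 + Z)/(2*Z) + 3 = 3 + (6 + Z)/(2*Z))
Y(M) = -6/M + M/5 (Y(M) = M*(1/5) - 6/M = M/5 - 6/M = -6/M + M/5)
-33*(Q(-12) + Y(-1)) = -33*((7/2 + 3/(-12)) + (-6/(-1) + (1/5)*(-1))) = -33*((7/2 + 3*(-1/12)) + (-6*(-1) - 1/5)) = -33*((7/2 - 1/4) + (6 - 1/5)) = -33*(13/4 + 29/5) = -33*181/20 = -5973/20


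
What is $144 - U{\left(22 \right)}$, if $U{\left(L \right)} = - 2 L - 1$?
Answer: $189$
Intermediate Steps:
$U{\left(L \right)} = -1 - 2 L$
$144 - U{\left(22 \right)} = 144 - \left(-1 - 44\right) = 144 - -45 = 144 + 45 = 189$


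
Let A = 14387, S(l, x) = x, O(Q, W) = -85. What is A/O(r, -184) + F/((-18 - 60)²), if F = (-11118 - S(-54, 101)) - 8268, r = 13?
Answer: -6860531/39780 ≈ -172.46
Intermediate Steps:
F = -19487 (F = (-11118 - 1*101) - 8268 = (-11118 - 101) - 8268 = -11219 - 8268 = -19487)
A/O(r, -184) + F/((-18 - 60)²) = 14387/(-85) - 19487/(-18 - 60)² = 14387*(-1/85) - 19487/((-78)²) = -14387/85 - 19487/6084 = -14387/85 - 19487*1/6084 = -14387/85 - 1499/468 = -6860531/39780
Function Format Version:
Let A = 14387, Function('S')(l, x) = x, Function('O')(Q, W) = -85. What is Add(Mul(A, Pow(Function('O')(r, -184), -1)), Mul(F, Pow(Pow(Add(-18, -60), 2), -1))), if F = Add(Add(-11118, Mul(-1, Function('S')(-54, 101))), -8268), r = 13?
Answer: Rational(-6860531, 39780) ≈ -172.46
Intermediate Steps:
F = -19487 (F = Add(Add(-11118, Mul(-1, 101)), -8268) = Add(Add(-11118, -101), -8268) = Add(-11219, -8268) = -19487)
Add(Mul(A, Pow(Function('O')(r, -184), -1)), Mul(F, Pow(Pow(Add(-18, -60), 2), -1))) = Add(Mul(14387, Pow(-85, -1)), Mul(-19487, Pow(Pow(Add(-18, -60), 2), -1))) = Add(Mul(14387, Rational(-1, 85)), Mul(-19487, Pow(Pow(-78, 2), -1))) = Add(Rational(-14387, 85), Mul(-19487, Pow(6084, -1))) = Add(Rational(-14387, 85), Mul(-19487, Rational(1, 6084))) = Add(Rational(-14387, 85), Rational(-1499, 468)) = Rational(-6860531, 39780)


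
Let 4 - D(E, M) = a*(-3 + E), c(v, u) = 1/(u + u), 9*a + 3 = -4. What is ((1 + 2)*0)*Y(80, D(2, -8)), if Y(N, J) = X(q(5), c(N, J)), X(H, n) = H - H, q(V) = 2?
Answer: 0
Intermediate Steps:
a = -7/9 (a = -⅓ + (⅑)*(-4) = -⅓ - 4/9 = -7/9 ≈ -0.77778)
c(v, u) = 1/(2*u)
X(H, n) = 0
D(E, M) = 5/3 + 7*E/9 (D(E, M) = 4 - (-7)*(-3 + E)/9 = 4 - (7/3 - 7*E/9) = 4 + (-7/3 + 7*E/9) = 5/3 + 7*E/9)
Y(N, J) = 0
((1 + 2)*0)*Y(80, D(2, -8)) = ((1 + 2)*0)*0 = (3*0)*0 = 0*0 = 0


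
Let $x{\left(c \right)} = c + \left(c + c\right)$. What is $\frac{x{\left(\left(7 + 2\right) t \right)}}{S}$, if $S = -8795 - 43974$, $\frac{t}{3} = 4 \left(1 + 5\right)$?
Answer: $- \frac{1944}{52769} \approx -0.03684$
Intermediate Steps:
$t = 72$ ($t = 3 \cdot 4 \left(1 + 5\right) = 3 \cdot 4 \cdot 6 = 3 \cdot 24 = 72$)
$x{\left(c \right)} = 3 c$ ($x{\left(c \right)} = c + 2 c = 3 c$)
$S = -52769$
$\frac{x{\left(\left(7 + 2\right) t \right)}}{S} = \frac{3 \left(7 + 2\right) 72}{-52769} = 3 \cdot 9 \cdot 72 \left(- \frac{1}{52769}\right) = 3 \cdot 648 \left(- \frac{1}{52769}\right) = 1944 \left(- \frac{1}{52769}\right) = - \frac{1944}{52769}$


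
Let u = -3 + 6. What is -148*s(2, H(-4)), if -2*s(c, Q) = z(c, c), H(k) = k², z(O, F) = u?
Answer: 222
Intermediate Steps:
u = 3
z(O, F) = 3
s(c, Q) = -3/2 (s(c, Q) = -½*3 = -3/2)
-148*s(2, H(-4)) = -148*(-3/2) = 222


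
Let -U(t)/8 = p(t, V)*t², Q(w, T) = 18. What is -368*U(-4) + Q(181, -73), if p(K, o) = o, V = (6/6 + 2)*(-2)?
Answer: -282606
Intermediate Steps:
V = -6 (V = (6*(⅙) + 2)*(-2) = (1 + 2)*(-2) = 3*(-2) = -6)
U(t) = 48*t² (U(t) = -(-48)*t² = 48*t²)
-368*U(-4) + Q(181, -73) = -17664*(-4)² + 18 = -17664*16 + 18 = -368*768 + 18 = -282624 + 18 = -282606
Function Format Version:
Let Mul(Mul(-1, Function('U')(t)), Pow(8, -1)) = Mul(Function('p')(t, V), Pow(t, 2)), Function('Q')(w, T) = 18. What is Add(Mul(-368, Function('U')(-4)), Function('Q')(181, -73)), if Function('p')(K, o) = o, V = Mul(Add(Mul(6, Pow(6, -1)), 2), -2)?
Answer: -282606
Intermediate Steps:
V = -6 (V = Mul(Add(Mul(6, Rational(1, 6)), 2), -2) = Mul(Add(1, 2), -2) = Mul(3, -2) = -6)
Function('U')(t) = Mul(48, Pow(t, 2)) (Function('U')(t) = Mul(-8, Mul(-6, Pow(t, 2))) = Mul(48, Pow(t, 2)))
Add(Mul(-368, Function('U')(-4)), Function('Q')(181, -73)) = Add(Mul(-368, Mul(48, Pow(-4, 2))), 18) = Add(Mul(-368, Mul(48, 16)), 18) = Add(Mul(-368, 768), 18) = Add(-282624, 18) = -282606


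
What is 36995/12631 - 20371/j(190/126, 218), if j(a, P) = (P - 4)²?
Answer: 1436916919/578449276 ≈ 2.4841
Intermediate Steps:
j(a, P) = (-4 + P)²
36995/12631 - 20371/j(190/126, 218) = 36995/12631 - 20371/(-4 + 218)² = 36995*(1/12631) - 20371/(214²) = 36995/12631 - 20371/45796 = 1436916919/578449276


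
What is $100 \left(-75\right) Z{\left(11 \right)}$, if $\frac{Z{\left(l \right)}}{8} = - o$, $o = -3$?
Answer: $-180000$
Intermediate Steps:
$Z{\left(l \right)} = 24$ ($Z{\left(l \right)} = 8 \left(\left(-1\right) \left(-3\right)\right) = 8 \cdot 3 = 24$)
$100 \left(-75\right) Z{\left(11 \right)} = 100 \left(-75\right) 24 = \left(-7500\right) 24 = -180000$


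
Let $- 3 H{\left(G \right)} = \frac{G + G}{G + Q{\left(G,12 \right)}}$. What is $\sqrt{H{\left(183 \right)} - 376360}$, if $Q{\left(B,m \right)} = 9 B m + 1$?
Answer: $\frac{i \sqrt{37440547827774}}{9974} \approx 613.48 i$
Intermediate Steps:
$Q{\left(B,m \right)} = 1 + 9 B m$ ($Q{\left(B,m \right)} = 9 B m + 1 = 1 + 9 B m$)
$H{\left(G \right)} = - \frac{2 G}{3 \left(1 + 109 G\right)}$ ($H{\left(G \right)} = - \frac{\left(G + G\right) \frac{1}{G + \left(1 + 9 G 12\right)}}{3} = - \frac{2 G \frac{1}{G + \left(1 + 108 G\right)}}{3} = - \frac{2 G \frac{1}{1 + 109 G}}{3} = - \frac{2 G}{3 \left(1 + 109 G\right)}$)
$\sqrt{H{\left(183 \right)} - 376360} = \sqrt{\left(-2\right) 183 \frac{1}{3 + 327 \cdot 183} - 376360} = \sqrt{\left(-2\right) 183 \frac{1}{3 + 59841} - 376360} = \sqrt{\left(-2\right) 183 \cdot \frac{1}{59844} - 376360} = \sqrt{- \frac{61}{9974} - 376360} = \sqrt{- \frac{3753814701}{9974}} = \frac{i \sqrt{37440547827774}}{9974}$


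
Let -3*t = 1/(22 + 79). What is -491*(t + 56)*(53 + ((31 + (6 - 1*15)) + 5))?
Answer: -666463760/303 ≈ -2.1996e+6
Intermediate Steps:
t = -1/303 (t = -1/(3*(22 + 79)) = -1/3/101 = -1/3*1/101 = -1/303 ≈ -0.0033003)
-491*(t + 56)*(53 + ((31 + (6 - 1*15)) + 5)) = -491*(-1/303 + 56)*(53 + ((31 + (6 - 1*15)) + 5)) = -8330797*(53 + ((31 + (6 - 15)) + 5))/303 = -8330797*(53 + ((31 - 9) + 5))/303 = -8330797*(53 + (22 + 5))/303 = -8330797*(53 + 27)/303 = -8330797*80/303 = -491*1357360/303 = -666463760/303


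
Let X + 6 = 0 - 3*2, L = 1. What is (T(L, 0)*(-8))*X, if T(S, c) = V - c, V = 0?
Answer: 0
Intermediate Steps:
X = -12 (X = -6 + (0 - 3*2) = -6 + (0 - 6) = -6 - 6 = -12)
T(S, c) = -c (T(S, c) = 0 - c = -c)
(T(L, 0)*(-8))*X = (-1*0*(-8))*(-12) = (0*(-8))*(-12) = 0*(-12) = 0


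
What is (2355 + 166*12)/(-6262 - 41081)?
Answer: -1449/15781 ≈ -0.091819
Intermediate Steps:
(2355 + 166*12)/(-6262 - 41081) = (2355 + 1992)/(-47343) = 4347*(-1/47343) = -1449/15781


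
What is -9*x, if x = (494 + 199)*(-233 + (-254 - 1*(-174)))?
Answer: 1952181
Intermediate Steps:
x = -216909 (x = 693*(-233 + (-254 + 174)) = 693*(-233 - 80) = 693*(-313) = -216909)
-9*x = -9*(-216909) = 1952181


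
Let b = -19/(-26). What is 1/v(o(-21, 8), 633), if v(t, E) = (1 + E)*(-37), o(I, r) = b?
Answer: -1/23458 ≈ -4.2629e-5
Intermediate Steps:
b = 19/26 (b = -19*(-1/26) = 19/26 ≈ 0.73077)
o(I, r) = 19/26
v(t, E) = -37 - 37*E
1/v(o(-21, 8), 633) = 1/(-37 - 37*633) = 1/(-37 - 23421) = 1/(-23458) = -1/23458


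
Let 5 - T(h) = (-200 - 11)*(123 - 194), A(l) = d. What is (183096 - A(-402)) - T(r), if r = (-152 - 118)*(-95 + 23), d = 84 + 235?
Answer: 197753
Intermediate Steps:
d = 319
A(l) = 319
r = 19440 (r = -270*(-72) = 19440)
T(h) = -14976 (T(h) = 5 - (-200 - 11)*(123 - 194) = 5 - (-211)*(-71) = 5 - 1*14981 = 5 - 14981 = -14976)
(183096 - A(-402)) - T(r) = (183096 - 1*319) - 1*(-14976) = (183096 - 319) + 14976 = 182777 + 14976 = 197753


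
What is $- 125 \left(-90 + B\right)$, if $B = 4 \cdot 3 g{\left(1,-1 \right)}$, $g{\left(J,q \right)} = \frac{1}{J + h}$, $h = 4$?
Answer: $10950$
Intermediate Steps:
$g{\left(J,q \right)} = \frac{1}{4 + J}$ ($g{\left(J,q \right)} = \frac{1}{J + 4} = \frac{1}{4 + J}$)
$B = \frac{12}{5}$ ($B = \frac{4 \cdot 3}{4 + 1} = \frac{12}{5} \approx 2.4$)
$- 125 \left(-90 + B\right) = - 125 \left(-90 + \frac{12}{5}\right) = \left(-125\right) \left(- \frac{438}{5}\right) = 10950$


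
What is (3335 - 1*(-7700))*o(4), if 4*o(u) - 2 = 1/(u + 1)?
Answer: 24277/4 ≈ 6069.3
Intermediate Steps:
o(u) = ½ + 1/(4*(1 + u)) (o(u) = ½ + 1/(4*(u + 1)) = ½ + 1/(4*(1 + u)))
(3335 - 1*(-7700))*o(4) = (3335 - 1*(-7700))*((3 + 2*4)/(4*(1 + 4))) = (3335 + 7700)*((¼)*(3 + 8)/5) = 11035*((¼)*(⅕)*11) = 11035*(11/20) = 24277/4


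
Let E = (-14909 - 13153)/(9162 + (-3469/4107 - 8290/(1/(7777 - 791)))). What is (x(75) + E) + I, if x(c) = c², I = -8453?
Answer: -672540497499386/237814926715 ≈ -2828.0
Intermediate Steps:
E = 115250634/237814926715 (E = -28062/(9162 + (-3469*1/4107 - 8290/(1/6986))) = -28062/(9162 + (-3469/4107 - 8290/1/6986)) = -28062/(9162 + (-3469/4107 - 8290*6986)) = -28062/(9162 + (-3469/4107 - 57913940)) = -28062/(9162 - 237852555049/4107) = -28062/(-237814926715/4107) = -28062*(-4107/237814926715) = 115250634/237814926715 ≈ 0.00048462)
(x(75) + E) + I = (75² + 115250634/237814926715) - 8453 = (5625 + 115250634/237814926715) - 8453 = 1337709078022509/237814926715 - 8453 = -672540497499386/237814926715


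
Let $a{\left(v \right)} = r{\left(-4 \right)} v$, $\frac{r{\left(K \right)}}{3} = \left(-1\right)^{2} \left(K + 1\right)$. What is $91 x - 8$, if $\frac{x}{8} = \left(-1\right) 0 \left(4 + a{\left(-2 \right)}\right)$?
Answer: $-8$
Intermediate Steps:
$r{\left(K \right)} = 3 + 3 K$ ($r{\left(K \right)} = 3 \left(-1\right)^{2} \left(K + 1\right) = 3 \cdot 1 \left(1 + K\right) = 3 \left(1 + K\right) = 3 + 3 K$)
$a{\left(v \right)} = - 9 v$ ($a{\left(v \right)} = \left(3 + 3 \left(-4\right)\right) v = \left(3 - 12\right) v = - 9 v$)
$x = 0$ ($x = 8 \left(-1\right) 0 \left(4 - -18\right) = 8 \cdot 0 \left(4 + 18\right) = 8 \cdot 0 \cdot 22 = 8 \cdot 0 = 0$)
$91 x - 8 = 91 \cdot 0 - 8 = 0 - 8 = -8$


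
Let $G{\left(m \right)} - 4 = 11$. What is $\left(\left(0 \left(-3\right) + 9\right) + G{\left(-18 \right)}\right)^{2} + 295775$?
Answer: $296351$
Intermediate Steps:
$G{\left(m \right)} = 15$ ($G{\left(m \right)} = 4 + 11 = 15$)
$\left(\left(0 \left(-3\right) + 9\right) + G{\left(-18 \right)}\right)^{2} + 295775 = \left(\left(0 \left(-3\right) + 9\right) + 15\right)^{2} + 295775 = \left(\left(0 + 9\right) + 15\right)^{2} + 295775 = \left(9 + 15\right)^{2} + 295775 = 24^{2} + 295775 = 576 + 295775 = 296351$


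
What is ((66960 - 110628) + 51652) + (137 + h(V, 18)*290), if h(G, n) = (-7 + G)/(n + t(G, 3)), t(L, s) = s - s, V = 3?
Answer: 72509/9 ≈ 8056.6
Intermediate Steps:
t(L, s) = 0
h(G, n) = (-7 + G)/n (h(G, n) = (-7 + G)/(n + 0) = (-7 + G)/n)
((66960 - 110628) + 51652) + (137 + h(V, 18)*290) = ((66960 - 110628) + 51652) + (137 + ((-7 + 3)/18)*290) = (-43668 + 51652) + (137 + ((1/18)*(-4))*290) = 7984 + (137 - 2/9*290) = 7984 + (137 - 580/9) = 7984 + 653/9 = 72509/9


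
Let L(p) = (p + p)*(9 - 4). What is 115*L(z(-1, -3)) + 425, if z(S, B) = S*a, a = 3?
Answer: -3025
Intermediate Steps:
z(S, B) = 3*S (z(S, B) = S*3 = 3*S)
L(p) = 10*p (L(p) = (2*p)*5 = 10*p)
115*L(z(-1, -3)) + 425 = 115*(10*(3*(-1))) + 425 = 115*(10*(-3)) + 425 = 115*(-30) + 425 = -3450 + 425 = -3025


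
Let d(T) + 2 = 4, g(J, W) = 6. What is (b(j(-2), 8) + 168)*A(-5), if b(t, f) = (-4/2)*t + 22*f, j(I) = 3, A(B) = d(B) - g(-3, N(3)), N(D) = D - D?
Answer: -1352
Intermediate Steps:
N(D) = 0
d(T) = 2 (d(T) = -2 + 4 = 2)
A(B) = -4 (A(B) = 2 - 1*6 = 2 - 6 = -4)
b(t, f) = -2*t + 22*f (b(t, f) = (-4*½)*t + 22*f = -2*t + 22*f)
(b(j(-2), 8) + 168)*A(-5) = ((-2*3 + 22*8) + 168)*(-4) = ((-6 + 176) + 168)*(-4) = (170 + 168)*(-4) = 338*(-4) = -1352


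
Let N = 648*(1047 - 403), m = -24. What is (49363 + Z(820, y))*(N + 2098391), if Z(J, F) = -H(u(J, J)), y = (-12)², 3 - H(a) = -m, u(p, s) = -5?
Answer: 124235476952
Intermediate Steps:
H(a) = -21 (H(a) = 3 - (-1)*(-24) = 3 - 1*24 = 3 - 24 = -21)
y = 144
Z(J, F) = 21 (Z(J, F) = -1*(-21) = 21)
N = 417312 (N = 648*644 = 417312)
(49363 + Z(820, y))*(N + 2098391) = (49363 + 21)*(417312 + 2098391) = 49384*2515703 = 124235476952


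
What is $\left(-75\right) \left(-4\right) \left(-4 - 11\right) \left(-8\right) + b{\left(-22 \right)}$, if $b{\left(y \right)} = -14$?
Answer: $35986$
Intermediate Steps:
$\left(-75\right) \left(-4\right) \left(-4 - 11\right) \left(-8\right) + b{\left(-22 \right)} = \left(-75\right) \left(-4\right) \left(-4 - 11\right) \left(-8\right) - 14 = 300 \left(\left(-15\right) \left(-8\right)\right) - 14 = 300 \cdot 120 - 14 = 36000 - 14 = 35986$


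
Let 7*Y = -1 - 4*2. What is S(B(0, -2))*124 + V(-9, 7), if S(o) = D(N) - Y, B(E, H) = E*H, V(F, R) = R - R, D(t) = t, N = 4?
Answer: 4588/7 ≈ 655.43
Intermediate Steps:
V(F, R) = 0
Y = -9/7 (Y = (-1 - 4*2)/7 = (-1 - 8)/7 = (1/7)*(-9) = -9/7 ≈ -1.2857)
S(o) = 37/7 (S(o) = 4 - 1*(-9/7) = 4 + 9/7 = 37/7)
S(B(0, -2))*124 + V(-9, 7) = (37/7)*124 + 0 = 4588/7 + 0 = 4588/7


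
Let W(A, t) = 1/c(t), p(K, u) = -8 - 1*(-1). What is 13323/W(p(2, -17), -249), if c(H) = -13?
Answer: -173199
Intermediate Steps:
p(K, u) = -7 (p(K, u) = -8 + 1 = -7)
W(A, t) = -1/13 (W(A, t) = 1/(-13) = -1/13)
13323/W(p(2, -17), -249) = 13323/(-1/13) = 13323*(-13) = -173199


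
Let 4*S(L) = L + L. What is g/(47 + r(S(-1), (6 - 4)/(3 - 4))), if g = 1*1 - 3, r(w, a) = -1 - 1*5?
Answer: -2/41 ≈ -0.048781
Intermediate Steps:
S(L) = L/2 (S(L) = (L + L)/4 = (2*L)/4 = L/2)
r(w, a) = -6 (r(w, a) = -1 - 5 = -6)
g = -2 (g = 1 - 3 = -2)
g/(47 + r(S(-1), (6 - 4)/(3 - 4))) = -2/(47 - 6) = -2/41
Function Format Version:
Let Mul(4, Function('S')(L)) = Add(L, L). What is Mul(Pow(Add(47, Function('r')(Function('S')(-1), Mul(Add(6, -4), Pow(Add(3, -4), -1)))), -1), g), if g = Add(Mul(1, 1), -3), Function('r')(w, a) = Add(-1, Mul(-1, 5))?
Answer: Rational(-2, 41) ≈ -0.048781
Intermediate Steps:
Function('S')(L) = Mul(Rational(1, 2), L) (Function('S')(L) = Mul(Rational(1, 4), Add(L, L)) = Mul(Rational(1, 4), Mul(2, L)) = Mul(Rational(1, 2), L))
Function('r')(w, a) = -6 (Function('r')(w, a) = Add(-1, -5) = -6)
g = -2 (g = Add(1, -3) = -2)
Mul(Pow(Add(47, Function('r')(Function('S')(-1), Mul(Add(6, -4), Pow(Add(3, -4), -1)))), -1), g) = Mul(Pow(Add(47, -6), -1), -2) = Mul(Pow(41, -1), -2) = Mul(Rational(1, 41), -2) = Rational(-2, 41)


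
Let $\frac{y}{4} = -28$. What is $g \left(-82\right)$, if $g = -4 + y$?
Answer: $9512$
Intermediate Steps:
$y = -112$ ($y = 4 \left(-28\right) = -112$)
$g = -116$ ($g = -4 - 112 = -116$)
$g \left(-82\right) = \left(-116\right) \left(-82\right) = 9512$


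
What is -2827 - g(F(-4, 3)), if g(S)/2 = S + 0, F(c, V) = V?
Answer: -2833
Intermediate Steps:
g(S) = 2*S (g(S) = 2*(S + 0) = 2*S)
-2827 - g(F(-4, 3)) = -2827 - 2*3 = -2827 - 1*6 = -2827 - 6 = -2833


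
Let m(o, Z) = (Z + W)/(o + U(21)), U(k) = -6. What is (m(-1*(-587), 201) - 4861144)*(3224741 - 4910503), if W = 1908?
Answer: 4761135638961910/581 ≈ 8.1947e+12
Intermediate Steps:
m(o, Z) = (1908 + Z)/(-6 + o) (m(o, Z) = (Z + 1908)/(o - 6) = (1908 + Z)/(-6 + o))
(m(-1*(-587), 201) - 4861144)*(3224741 - 4910503) = ((1908 + 201)/(-6 - 1*(-587)) - 4861144)*(3224741 - 4910503) = (2109/(-6 + 587) - 4861144)*(-1685762) = (2109/581 - 4861144)*(-1685762) = -2824322555/581*(-1685762) = 4761135638961910/581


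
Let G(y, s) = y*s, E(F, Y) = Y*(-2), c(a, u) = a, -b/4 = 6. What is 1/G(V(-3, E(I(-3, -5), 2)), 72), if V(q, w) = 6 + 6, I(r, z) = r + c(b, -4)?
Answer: 1/864 ≈ 0.0011574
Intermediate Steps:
b = -24 (b = -4*6 = -24)
I(r, z) = -24 + r (I(r, z) = r - 24 = -24 + r)
E(F, Y) = -2*Y
V(q, w) = 12
G(y, s) = s*y
1/G(V(-3, E(I(-3, -5), 2)), 72) = 1/(72*12) = 1/864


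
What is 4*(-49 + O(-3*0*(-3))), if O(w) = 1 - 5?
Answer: -212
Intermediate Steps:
O(w) = -4
4*(-49 + O(-3*0*(-3))) = 4*(-49 - 4) = 4*(-53) = -212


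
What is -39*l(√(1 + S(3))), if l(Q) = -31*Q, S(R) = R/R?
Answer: 1209*√2 ≈ 1709.8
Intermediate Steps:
S(R) = 1
-39*l(√(1 + S(3))) = -(-1209)*√(1 + 1) = -(-1209)*√2 = 1209*√2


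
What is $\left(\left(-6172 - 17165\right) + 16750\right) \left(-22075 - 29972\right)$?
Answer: $342833589$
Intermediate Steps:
$\left(\left(-6172 - 17165\right) + 16750\right) \left(-22075 - 29972\right) = \left(\left(-6172 - 17165\right) + 16750\right) \left(-52047\right) = \left(-23337 + 16750\right) \left(-52047\right) = \left(-6587\right) \left(-52047\right) = 342833589$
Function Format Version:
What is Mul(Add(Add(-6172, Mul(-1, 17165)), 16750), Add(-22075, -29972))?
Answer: 342833589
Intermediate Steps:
Mul(Add(Add(-6172, Mul(-1, 17165)), 16750), Add(-22075, -29972)) = Mul(Add(Add(-6172, -17165), 16750), -52047) = Mul(Add(-23337, 16750), -52047) = Mul(-6587, -52047) = 342833589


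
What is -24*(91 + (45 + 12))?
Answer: -3552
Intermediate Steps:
-24*(91 + (45 + 12)) = -24*(91 + 57) = -24*148 = -3552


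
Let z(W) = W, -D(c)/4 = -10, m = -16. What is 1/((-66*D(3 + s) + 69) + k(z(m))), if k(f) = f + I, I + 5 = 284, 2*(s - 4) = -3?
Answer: -1/2308 ≈ -0.00043328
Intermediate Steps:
s = 5/2 (s = 4 + (½)*(-3) = 4 - 3/2 = 5/2 ≈ 2.5000)
D(c) = 40 (D(c) = -4*(-10) = 40)
I = 279 (I = -5 + 284 = 279)
k(f) = 279 + f (k(f) = f + 279 = 279 + f)
1/((-66*D(3 + s) + 69) + k(z(m))) = 1/((-66*40 + 69) + (279 - 16)) = 1/((-2640 + 69) + 263) = 1/(-2571 + 263) = 1/(-2308) = -1/2308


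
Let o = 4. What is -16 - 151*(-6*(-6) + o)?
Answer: -6056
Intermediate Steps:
-16 - 151*(-6*(-6) + o) = -16 - 151*(-6*(-6) + 4) = -16 - 151*(36 + 4) = -16 - 151*40 = -16 - 6040 = -6056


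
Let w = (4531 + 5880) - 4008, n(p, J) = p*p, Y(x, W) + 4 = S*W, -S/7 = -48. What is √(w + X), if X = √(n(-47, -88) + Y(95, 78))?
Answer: √(6403 + 3*√3157) ≈ 81.065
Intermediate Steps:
S = 336 (S = -7*(-48) = 336)
Y(x, W) = -4 + 336*W
n(p, J) = p²
w = 6403 (w = 10411 - 4008 = 6403)
X = 3*√3157 (X = √((-47)² + (-4 + 336*78)) = √(2209 + (-4 + 26208)) = √(2209 + 26204) = √28413 = 3*√3157 ≈ 168.56)
√(w + X) = √(6403 + 3*√3157)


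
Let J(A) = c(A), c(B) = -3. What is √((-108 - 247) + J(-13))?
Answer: I*√358 ≈ 18.921*I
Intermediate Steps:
J(A) = -3
√((-108 - 247) + J(-13)) = √((-108 - 247) - 3) = √(-355 - 3) = √(-358) = I*√358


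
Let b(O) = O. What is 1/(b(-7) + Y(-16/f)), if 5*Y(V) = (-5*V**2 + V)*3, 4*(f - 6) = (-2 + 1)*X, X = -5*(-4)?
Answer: -5/3923 ≈ -0.0012745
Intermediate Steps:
X = 20
f = 1 (f = 6 + ((-2 + 1)*20)/4 = 6 + (-1*20)/4 = 6 + (1/4)*(-20) = 6 - 5 = 1)
Y(V) = -3*V**2 + 3*V/5 (Y(V) = ((-5*V**2 + V)*3)/5 = ((V - 5*V**2)*3)/5 = (-15*V**2 + 3*V)/5 = -3*V**2 + 3*V/5)
1/(b(-7) + Y(-16/f)) = 1/(-7 + 3*(-16/1)*(1 - (-80)/1)/5) = 1/(-7 + 3*(-16*1)*(1 - (-80))/5) = 1/(-7 + (3/5)*(-16)*(1 - 5*(-16))) = 1/(-7 + (3/5)*(-16)*(1 + 80)) = 1/(-7 + (3/5)*(-16)*81) = 1/(-7 - 3888/5) = 1/(-3923/5) = -5/3923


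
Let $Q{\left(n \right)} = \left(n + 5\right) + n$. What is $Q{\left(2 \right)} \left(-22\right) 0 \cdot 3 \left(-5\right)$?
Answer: $0$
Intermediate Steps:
$Q{\left(n \right)} = 5 + 2 n$ ($Q{\left(n \right)} = \left(5 + n\right) + n = 5 + 2 n$)
$Q{\left(2 \right)} \left(-22\right) 0 \cdot 3 \left(-5\right) = \left(5 + 2 \cdot 2\right) \left(-22\right) 0 \cdot 3 \left(-5\right) = \left(5 + 4\right) \left(-22\right) 0 \left(-5\right) = 9 \left(-22\right) 0 = \left(-198\right) 0 = 0$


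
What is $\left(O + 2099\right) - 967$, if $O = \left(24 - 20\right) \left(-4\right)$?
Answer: $1116$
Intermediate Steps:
$O = -16$ ($O = 4 \left(-4\right) = -16$)
$\left(O + 2099\right) - 967 = \left(-16 + 2099\right) - 967 = 2083 - 967 = 1116$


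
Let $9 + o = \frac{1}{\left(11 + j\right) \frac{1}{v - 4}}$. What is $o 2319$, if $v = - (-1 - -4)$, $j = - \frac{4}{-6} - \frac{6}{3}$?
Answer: $- \frac{653958}{29} \approx -22550.0$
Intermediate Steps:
$j = - \frac{4}{3}$ ($j = \left(-4\right) \left(- \frac{1}{6}\right) - 2 = \frac{2}{3} - 2 = - \frac{4}{3} \approx -1.3333$)
$v = -3$ ($v = - (-1 + 4) = \left(-1\right) 3 = -3$)
$o = - \frac{282}{29}$ ($o = -9 + \frac{1}{\left(11 - \frac{4}{3}\right) \frac{1}{-3 - 4}} = -9 + \frac{1}{\frac{29}{3} \frac{1}{-7}} = -9 + \frac{1}{\frac{29}{3} \left(- \frac{1}{7}\right)} = -9 + \frac{1}{- \frac{29}{21}} = -9 - \frac{21}{29} = - \frac{282}{29} \approx -9.7241$)
$o 2319 = \left(- \frac{282}{29}\right) 2319 = - \frac{653958}{29}$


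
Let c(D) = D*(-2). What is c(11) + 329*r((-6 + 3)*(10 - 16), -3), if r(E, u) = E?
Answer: 5900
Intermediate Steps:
c(D) = -2*D
c(11) + 329*r((-6 + 3)*(10 - 16), -3) = -2*11 + 329*((-6 + 3)*(10 - 16)) = -22 + 329*(-3*(-6)) = -22 + 329*18 = -22 + 5922 = 5900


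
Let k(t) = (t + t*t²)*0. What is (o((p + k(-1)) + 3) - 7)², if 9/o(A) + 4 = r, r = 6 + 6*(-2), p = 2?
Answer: 6241/100 ≈ 62.410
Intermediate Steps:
r = -6 (r = 6 - 12 = -6)
k(t) = 0 (k(t) = (t + t³)*0 = 0)
o(A) = -9/10 (o(A) = 9/(-4 - 6) = 9/(-10) = 9*(-⅒) = -9/10)
(o((p + k(-1)) + 3) - 7)² = (-9/10 - 7)² = (-79/10)² = 6241/100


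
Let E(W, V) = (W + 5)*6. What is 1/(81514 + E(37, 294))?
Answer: 1/81766 ≈ 1.2230e-5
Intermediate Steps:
E(W, V) = 30 + 6*W (E(W, V) = (5 + W)*6 = 30 + 6*W)
1/(81514 + E(37, 294)) = 1/(81514 + (30 + 6*37)) = 1/(81514 + (30 + 222)) = 1/(81514 + 252) = 1/81766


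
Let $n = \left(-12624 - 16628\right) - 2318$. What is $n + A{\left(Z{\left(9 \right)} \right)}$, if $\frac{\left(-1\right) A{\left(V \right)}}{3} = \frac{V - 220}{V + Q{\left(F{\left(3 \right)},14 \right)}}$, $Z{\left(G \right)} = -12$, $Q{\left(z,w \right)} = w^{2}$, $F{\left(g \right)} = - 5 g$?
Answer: $- \frac{726023}{23} \approx -31566.0$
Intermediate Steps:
$A{\left(V \right)} = - \frac{3 \left(-220 + V\right)}{196 + V}$ ($A{\left(V \right)} = - 3 \frac{V - 220}{V + 14^{2}} = - 3 \frac{-220 + V}{V + 196} = - 3 \frac{-220 + V}{196 + V} = - \frac{3 \left(-220 + V\right)}{196 + V}$)
$n = -31570$ ($n = -29252 - 2318 = -31570$)
$n + A{\left(Z{\left(9 \right)} \right)} = -31570 + \frac{3 \left(220 - -12\right)}{196 - 12} = -31570 + \frac{3 \left(220 + 12\right)}{184} = -31570 + 3 \cdot \frac{1}{184} \cdot 232 = -31570 + \frac{87}{23} = - \frac{726023}{23}$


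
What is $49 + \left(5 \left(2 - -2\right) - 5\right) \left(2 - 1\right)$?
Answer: $64$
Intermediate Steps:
$49 + \left(5 \left(2 - -2\right) - 5\right) \left(2 - 1\right) = 49 + \left(5 \left(2 + 2\right) - 5\right) \left(2 - 1\right) = 49 + \left(5 \cdot 4 - 5\right) 1 = 49 + \left(20 - 5\right) 1 = 49 + 15 \cdot 1 = 49 + 15 = 64$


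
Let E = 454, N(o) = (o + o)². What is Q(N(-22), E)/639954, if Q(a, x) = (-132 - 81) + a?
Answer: 1723/639954 ≈ 0.0026924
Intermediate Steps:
N(o) = 4*o² (N(o) = (2*o)² = 4*o²)
Q(a, x) = -213 + a
Q(N(-22), E)/639954 = (-213 + 4*(-22)²)/639954 = (-213 + 4*484)*(1/639954) = (-213 + 1936)*(1/639954) = 1723*(1/639954) = 1723/639954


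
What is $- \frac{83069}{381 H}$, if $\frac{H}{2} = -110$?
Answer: $\frac{83069}{83820} \approx 0.99104$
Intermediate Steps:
$H = -220$ ($H = 2 \left(-110\right) = -220$)
$- \frac{83069}{381 H} = - \frac{83069}{381 \left(-220\right)} = - \frac{83069}{-83820} = \left(-83069\right) \left(- \frac{1}{83820}\right) = \frac{83069}{83820}$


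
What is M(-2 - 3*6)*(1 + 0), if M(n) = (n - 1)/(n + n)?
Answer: 21/40 ≈ 0.52500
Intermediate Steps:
M(n) = (-1 + n)/(2*n) (M(n) = (-1 + n)/((2*n)) = (-1 + n)*(1/(2*n)) = (-1 + n)/(2*n))
M(-2 - 3*6)*(1 + 0) = ((-1 + (-2 - 3*6))/(2*(-2 - 3*6)))*(1 + 0) = ((-1 + (-2 - 18))/(2*(-2 - 18)))*1 = ((1/2)*(-1 - 20)/(-20))*1 = ((1/2)*(-1/20)*(-21))*1 = (21/40)*1 = 21/40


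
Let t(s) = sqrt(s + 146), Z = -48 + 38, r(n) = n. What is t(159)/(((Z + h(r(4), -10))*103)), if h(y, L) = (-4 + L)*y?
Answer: -sqrt(305)/6798 ≈ -0.0025690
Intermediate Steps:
h(y, L) = y*(-4 + L)
Z = -10
t(s) = sqrt(146 + s)
t(159)/(((Z + h(r(4), -10))*103)) = sqrt(146 + 159)/(((-10 + 4*(-4 - 10))*103)) = sqrt(305)/(((-10 + 4*(-14))*103)) = sqrt(305)/(((-10 - 56)*103)) = sqrt(305)/((-66*103)) = sqrt(305)/(-6798) = sqrt(305)*(-1/6798) = -sqrt(305)/6798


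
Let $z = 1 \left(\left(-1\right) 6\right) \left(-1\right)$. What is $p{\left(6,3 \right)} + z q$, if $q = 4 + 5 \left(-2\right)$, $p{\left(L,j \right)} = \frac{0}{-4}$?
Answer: $-36$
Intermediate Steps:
$p{\left(L,j \right)} = 0$ ($p{\left(L,j \right)} = 0 \left(- \frac{1}{4}\right) = 0$)
$q = -6$ ($q = 4 - 10 = -6$)
$z = 6$ ($z = 1 \left(-6\right) \left(-1\right) = \left(-6\right) \left(-1\right) = 6$)
$p{\left(6,3 \right)} + z q = 0 + 6 \left(-6\right) = 0 - 36 = -36$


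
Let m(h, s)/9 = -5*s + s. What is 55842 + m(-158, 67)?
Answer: 53430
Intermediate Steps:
m(h, s) = -36*s (m(h, s) = 9*(-5*s + s) = 9*(-4*s) = -36*s)
55842 + m(-158, 67) = 55842 - 36*67 = 55842 - 2412 = 53430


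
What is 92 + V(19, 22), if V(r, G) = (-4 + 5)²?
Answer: 93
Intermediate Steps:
V(r, G) = 1 (V(r, G) = 1² = 1)
92 + V(19, 22) = 92 + 1 = 93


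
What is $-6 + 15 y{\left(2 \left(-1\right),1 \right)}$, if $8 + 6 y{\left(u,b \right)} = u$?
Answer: $-31$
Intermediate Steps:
$y{\left(u,b \right)} = - \frac{4}{3} + \frac{u}{6}$
$-6 + 15 y{\left(2 \left(-1\right),1 \right)} = -6 + 15 \left(- \frac{4}{3} + \frac{2 \left(-1\right)}{6}\right) = -6 + 15 \left(- \frac{4}{3} + \frac{1}{6} \left(-2\right)\right) = -6 + 15 \left(- \frac{4}{3} - \frac{1}{3}\right) = -6 + 15 \left(- \frac{5}{3}\right) = -6 - 25 = -31$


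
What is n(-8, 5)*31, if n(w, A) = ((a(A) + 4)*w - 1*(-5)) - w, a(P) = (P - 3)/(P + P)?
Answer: -3193/5 ≈ -638.60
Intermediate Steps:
a(P) = (-3 + P)/(2*P) (a(P) = (-3 + P)/((2*P)) = (-3 + P)*(1/(2*P)) = (-3 + P)/(2*P))
n(w, A) = 5 - w + w*(4 + (-3 + A)/(2*A)) (n(w, A) = (((-3 + A)/(2*A) + 4)*w - 1*(-5)) - w = ((4 + (-3 + A)/(2*A))*w + 5) - w = (w*(4 + (-3 + A)/(2*A)) + 5) - w = (5 + w*(4 + (-3 + A)/(2*A))) - w = 5 - w + w*(4 + (-3 + A)/(2*A)))
n(-8, 5)*31 = (5 + (7/2)*(-8) - 3/2*(-8)/5)*31 = (5 - 28 - 3/2*(-8)*1/5)*31 = (5 - 28 + 12/5)*31 = -103/5*31 = -3193/5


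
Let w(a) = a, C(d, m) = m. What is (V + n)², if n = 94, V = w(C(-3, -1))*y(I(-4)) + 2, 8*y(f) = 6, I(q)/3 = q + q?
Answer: 145161/16 ≈ 9072.6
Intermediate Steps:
I(q) = 6*q (I(q) = 3*(q + q) = 3*(2*q) = 6*q)
y(f) = ¾ (y(f) = (⅛)*6 = ¾)
V = 5/4 (V = -1*¾ + 2 = -¾ + 2 = 5/4 ≈ 1.2500)
(V + n)² = (5/4 + 94)² = (381/4)² = 145161/16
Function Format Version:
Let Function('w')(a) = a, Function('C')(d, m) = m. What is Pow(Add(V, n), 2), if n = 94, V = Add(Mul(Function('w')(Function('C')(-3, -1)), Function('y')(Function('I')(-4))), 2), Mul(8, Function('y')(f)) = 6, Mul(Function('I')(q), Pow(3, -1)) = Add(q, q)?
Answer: Rational(145161, 16) ≈ 9072.6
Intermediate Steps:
Function('I')(q) = Mul(6, q) (Function('I')(q) = Mul(3, Add(q, q)) = Mul(3, Mul(2, q)) = Mul(6, q))
Function('y')(f) = Rational(3, 4) (Function('y')(f) = Mul(Rational(1, 8), 6) = Rational(3, 4))
V = Rational(5, 4) (V = Add(Mul(-1, Rational(3, 4)), 2) = Add(Rational(-3, 4), 2) = Rational(5, 4) ≈ 1.2500)
Pow(Add(V, n), 2) = Pow(Add(Rational(5, 4), 94), 2) = Pow(Rational(381, 4), 2) = Rational(145161, 16)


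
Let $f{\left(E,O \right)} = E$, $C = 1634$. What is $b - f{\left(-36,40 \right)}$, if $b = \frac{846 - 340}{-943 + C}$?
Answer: $\frac{25382}{691} \approx 36.732$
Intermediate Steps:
$b = \frac{506}{691}$ ($b = \frac{846 - 340}{-943 + 1634} = \frac{506}{691} \approx 0.73227$)
$b - f{\left(-36,40 \right)} = \frac{506}{691} - -36 = \frac{506}{691} + 36 = \frac{25382}{691}$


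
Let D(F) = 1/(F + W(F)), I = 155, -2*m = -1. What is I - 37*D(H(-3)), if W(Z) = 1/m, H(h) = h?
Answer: 192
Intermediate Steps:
m = 1/2 (m = -1/2*(-1) = 1/2 ≈ 0.50000)
W(Z) = 2 (W(Z) = 1/(1/2) = 2)
D(F) = 1/(2 + F) (D(F) = 1/(F + 2) = 1/(2 + F))
I - 37*D(H(-3)) = 155 - 37/(2 - 3) = 155 - 37/(-1) = 155 - 37*(-1) = 155 + 37 = 192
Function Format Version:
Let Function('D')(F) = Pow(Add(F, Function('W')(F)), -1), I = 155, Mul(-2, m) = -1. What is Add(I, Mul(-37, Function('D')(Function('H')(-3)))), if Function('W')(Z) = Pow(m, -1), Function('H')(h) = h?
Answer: 192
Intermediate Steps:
m = Rational(1, 2) (m = Mul(Rational(-1, 2), -1) = Rational(1, 2) ≈ 0.50000)
Function('W')(Z) = 2 (Function('W')(Z) = Pow(Rational(1, 2), -1) = 2)
Function('D')(F) = Pow(Add(2, F), -1) (Function('D')(F) = Pow(Add(F, 2), -1) = Pow(Add(2, F), -1))
Add(I, Mul(-37, Function('D')(Function('H')(-3)))) = Add(155, Mul(-37, Pow(Add(2, -3), -1))) = Add(155, Mul(-37, Pow(-1, -1))) = Add(155, Mul(-37, -1)) = Add(155, 37) = 192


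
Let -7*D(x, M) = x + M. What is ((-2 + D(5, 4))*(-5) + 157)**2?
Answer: 1473796/49 ≈ 30077.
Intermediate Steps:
D(x, M) = -M/7 - x/7 (D(x, M) = -(x + M)/7 = -(M + x)/7 = -M/7 - x/7)
((-2 + D(5, 4))*(-5) + 157)**2 = ((-2 + (-1/7*4 - 1/7*5))*(-5) + 157)**2 = ((-2 + (-4/7 - 5/7))*(-5) + 157)**2 = ((-2 - 9/7)*(-5) + 157)**2 = (-23/7*(-5) + 157)**2 = (115/7 + 157)**2 = (1214/7)**2 = 1473796/49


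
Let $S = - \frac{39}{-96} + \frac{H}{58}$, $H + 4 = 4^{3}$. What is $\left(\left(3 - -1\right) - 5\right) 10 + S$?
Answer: $- \frac{7943}{928} \approx -8.5593$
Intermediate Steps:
$H = 60$ ($H = -4 + 4^{3} = -4 + 64 = 60$)
$S = \frac{1337}{928}$ ($S = - \frac{39}{-96} + \frac{60}{58} = \left(-39\right) \left(- \frac{1}{96}\right) + 60 \cdot \frac{1}{58} = \frac{13}{32} + \frac{30}{29} = \frac{1337}{928} \approx 1.4407$)
$\left(\left(3 - -1\right) - 5\right) 10 + S = \left(\left(3 - -1\right) - 5\right) 10 + \frac{1337}{928} = \left(\left(3 + 1\right) - 5\right) 10 + \frac{1337}{928} = \left(4 - 5\right) 10 + \frac{1337}{928} = \left(-1\right) 10 + \frac{1337}{928} = -10 + \frac{1337}{928} = - \frac{7943}{928}$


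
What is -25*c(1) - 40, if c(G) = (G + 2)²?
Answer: -265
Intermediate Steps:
c(G) = (2 + G)²
-25*c(1) - 40 = -25*(2 + 1)² - 40 = -25*3² - 40 = -25*9 - 40 = -225 - 40 = -265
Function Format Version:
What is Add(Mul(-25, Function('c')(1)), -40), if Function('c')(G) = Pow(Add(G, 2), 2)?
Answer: -265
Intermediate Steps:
Function('c')(G) = Pow(Add(2, G), 2)
Add(Mul(-25, Function('c')(1)), -40) = Add(Mul(-25, Pow(Add(2, 1), 2)), -40) = Add(Mul(-25, Pow(3, 2)), -40) = Add(Mul(-25, 9), -40) = Add(-225, -40) = -265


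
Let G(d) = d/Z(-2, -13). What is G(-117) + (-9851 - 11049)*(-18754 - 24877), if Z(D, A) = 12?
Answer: 3647551561/4 ≈ 9.1189e+8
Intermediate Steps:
G(d) = d/12
G(-117) + (-9851 - 11049)*(-18754 - 24877) = (1/12)*(-117) + (-9851 - 11049)*(-18754 - 24877) = -39/4 - 20900*(-43631) = -39/4 + 911887900 = 3647551561/4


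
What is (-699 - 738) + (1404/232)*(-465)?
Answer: -246561/58 ≈ -4251.1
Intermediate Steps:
(-699 - 738) + (1404/232)*(-465) = -1437 + (1404*(1/232))*(-465) = -1437 + (351/58)*(-465) = -1437 - 163215/58 = -246561/58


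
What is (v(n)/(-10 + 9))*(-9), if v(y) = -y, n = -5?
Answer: 45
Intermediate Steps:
(v(n)/(-10 + 9))*(-9) = ((-1*(-5))/(-10 + 9))*(-9) = (5/(-1))*(-9) = -1*5*(-9) = -5*(-9) = 45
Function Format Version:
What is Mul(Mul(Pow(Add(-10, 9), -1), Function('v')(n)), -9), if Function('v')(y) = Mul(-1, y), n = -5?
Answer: 45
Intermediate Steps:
Mul(Mul(Pow(Add(-10, 9), -1), Function('v')(n)), -9) = Mul(Mul(Pow(Add(-10, 9), -1), Mul(-1, -5)), -9) = Mul(Mul(Pow(-1, -1), 5), -9) = Mul(Mul(-1, 5), -9) = Mul(-5, -9) = 45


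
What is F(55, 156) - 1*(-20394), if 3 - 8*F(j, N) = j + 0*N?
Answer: 40775/2 ≈ 20388.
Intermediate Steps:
F(j, N) = 3/8 - j/8 (F(j, N) = 3/8 - (j + 0*N)/8 = 3/8 - (j + 0)/8 = 3/8 - j/8)
F(55, 156) - 1*(-20394) = (3/8 - ⅛*55) - 1*(-20394) = (3/8 - 55/8) + 20394 = -13/2 + 20394 = 40775/2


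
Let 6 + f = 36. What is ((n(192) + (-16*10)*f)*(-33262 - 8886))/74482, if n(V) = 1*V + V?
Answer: 93062784/37241 ≈ 2498.9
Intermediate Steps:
f = 30 (f = -6 + 36 = 30)
n(V) = 2*V (n(V) = V + V = 2*V)
((n(192) + (-16*10)*f)*(-33262 - 8886))/74482 = ((2*192 - 16*10*30)*(-33262 - 8886))/74482 = ((384 - 160*30)*(-42148))*(1/74482) = ((384 - 4800)*(-42148))*(1/74482) = -4416*(-42148)*(1/74482) = 186125568*(1/74482) = 93062784/37241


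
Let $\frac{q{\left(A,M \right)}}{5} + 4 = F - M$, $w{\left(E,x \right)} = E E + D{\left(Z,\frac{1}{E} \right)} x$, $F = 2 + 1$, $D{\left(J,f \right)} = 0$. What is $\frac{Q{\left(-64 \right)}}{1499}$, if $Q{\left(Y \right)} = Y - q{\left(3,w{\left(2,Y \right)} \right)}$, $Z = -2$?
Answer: $- \frac{39}{1499} \approx -0.026017$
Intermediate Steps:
$F = 3$
$w{\left(E,x \right)} = E^{2}$ ($w{\left(E,x \right)} = E E + 0 x = E^{2} + 0 = E^{2}$)
$q{\left(A,M \right)} = -5 - 5 M$ ($q{\left(A,M \right)} = -20 + 5 \left(3 - M\right) = -20 - \left(-15 + 5 M\right) = -5 - 5 M$)
$Q{\left(Y \right)} = 25 + Y$ ($Q{\left(Y \right)} = Y - \left(-5 - 5 \cdot 2^{2}\right) = Y - \left(-5 - 20\right) = Y - -25 = Y + 25 = 25 + Y$)
$\frac{Q{\left(-64 \right)}}{1499} = \frac{25 - 64}{1499} = \left(-39\right) \frac{1}{1499} = - \frac{39}{1499}$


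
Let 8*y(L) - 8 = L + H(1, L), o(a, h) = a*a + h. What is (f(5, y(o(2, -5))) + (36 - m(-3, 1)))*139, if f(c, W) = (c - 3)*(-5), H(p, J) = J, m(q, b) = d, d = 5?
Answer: 2919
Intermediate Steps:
m(q, b) = 5
o(a, h) = h + a² (o(a, h) = a² + h = h + a²)
y(L) = 1 + L/4 (y(L) = 1 + (L + L)/8 = 1 + (2*L)/8 = 1 + L/4)
f(c, W) = 15 - 5*c (f(c, W) = (-3 + c)*(-5) = 15 - 5*c)
(f(5, y(o(2, -5))) + (36 - m(-3, 1)))*139 = ((15 - 5*5) + (36 - 1*5))*139 = ((15 - 25) + (36 - 5))*139 = (-10 + 31)*139 = 21*139 = 2919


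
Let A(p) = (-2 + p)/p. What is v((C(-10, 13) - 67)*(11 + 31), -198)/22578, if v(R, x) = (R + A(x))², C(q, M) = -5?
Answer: 44783062088/110643489 ≈ 404.75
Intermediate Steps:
A(p) = (-2 + p)/p
v(R, x) = (R + (-2 + x)/x)²
v((C(-10, 13) - 67)*(11 + 31), -198)/22578 = ((-2 - 198 + ((-5 - 67)*(11 + 31))*(-198))²/(-198)²)/22578 = ((-2 - 198 - 72*42*(-198))²/39204)*(1/22578) = ((-2 - 198 - 3024*(-198))²/39204)*(1/22578) = ((-2 - 198 + 598752)²/39204)*(1/22578) = ((1/39204)*598552²)*(1/22578) = ((1/39204)*358264496704)*(1/22578) = (89566124176/9801)*(1/22578) = 44783062088/110643489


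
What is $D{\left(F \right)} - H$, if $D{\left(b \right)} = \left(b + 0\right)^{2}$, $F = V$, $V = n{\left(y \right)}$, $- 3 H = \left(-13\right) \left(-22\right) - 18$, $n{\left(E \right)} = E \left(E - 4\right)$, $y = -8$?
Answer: $\frac{27916}{3} \approx 9305.3$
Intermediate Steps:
$n{\left(E \right)} = E \left(-4 + E\right)$
$H = - \frac{268}{3}$ ($H = - \frac{\left(-13\right) \left(-22\right) - 18}{3} = - \frac{286 - 18}{3} = \left(- \frac{1}{3}\right) 268 = - \frac{268}{3} \approx -89.333$)
$V = 96$ ($V = - 8 \left(-4 - 8\right) = \left(-8\right) \left(-12\right) = 96$)
$F = 96$
$D{\left(b \right)} = b^{2}$
$D{\left(F \right)} - H = 96^{2} - - \frac{268}{3} = 9216 + \frac{268}{3} = \frac{27916}{3}$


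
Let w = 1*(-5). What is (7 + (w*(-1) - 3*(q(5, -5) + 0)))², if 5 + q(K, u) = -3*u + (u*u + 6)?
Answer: 12321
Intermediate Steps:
q(K, u) = 1 + u² - 3*u (q(K, u) = -5 + (-3*u + (u*u + 6)) = -5 + (-3*u + (u² + 6)) = -5 + (-3*u + (6 + u²)) = -5 + (6 + u² - 3*u) = 1 + u² - 3*u)
w = -5
(7 + (w*(-1) - 3*(q(5, -5) + 0)))² = (7 + (-5*(-1) - 3*((1 + (-5)² - 3*(-5)) + 0)))² = (7 + (5 - 3*((1 + 25 + 15) + 0)))² = (7 + (5 - 3*(41 + 0)))² = (7 + (5 - 3*41))² = (7 + (5 - 1*123))² = (7 + (5 - 123))² = (7 - 118)² = (-111)² = 12321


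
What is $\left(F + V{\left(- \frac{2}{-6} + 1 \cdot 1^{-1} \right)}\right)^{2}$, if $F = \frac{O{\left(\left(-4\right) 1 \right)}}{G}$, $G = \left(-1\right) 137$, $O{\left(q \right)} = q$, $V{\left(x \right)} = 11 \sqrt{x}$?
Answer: $\frac{9084244}{56307} + \frac{176 \sqrt{3}}{411} \approx 162.08$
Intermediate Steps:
$G = -137$
$F = \frac{4}{137}$ ($F = \frac{\left(-4\right) 1}{-137} = \left(-4\right) \left(- \frac{1}{137}\right) = \frac{4}{137} \approx 0.029197$)
$\left(F + V{\left(- \frac{2}{-6} + 1 \cdot 1^{-1} \right)}\right)^{2} = \left(\frac{4}{137} + 11 \sqrt{- \frac{2}{-6} + 1 \cdot 1^{-1}}\right)^{2} = \left(\frac{4}{137} + 11 \sqrt{\left(-2\right) \left(- \frac{1}{6}\right) + 1 \cdot 1}\right)^{2} = \left(\frac{4}{137} + 11 \sqrt{\frac{1}{3} + 1}\right)^{2} = \left(\frac{4}{137} + 11 \sqrt{\frac{4}{3}}\right)^{2} = \left(\frac{4}{137} + 11 \frac{2 \sqrt{3}}{3}\right)^{2} = \left(\frac{4}{137} + \frac{22 \sqrt{3}}{3}\right)^{2}$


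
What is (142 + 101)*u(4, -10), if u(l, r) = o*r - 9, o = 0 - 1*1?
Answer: 243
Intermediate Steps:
o = -1 (o = 0 - 1 = -1)
u(l, r) = -9 - r (u(l, r) = -r - 9 = -9 - r)
(142 + 101)*u(4, -10) = (142 + 101)*(-9 - 1*(-10)) = 243*(-9 + 10) = 243*1 = 243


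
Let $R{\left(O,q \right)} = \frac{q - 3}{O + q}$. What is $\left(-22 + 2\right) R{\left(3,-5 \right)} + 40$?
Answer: $-40$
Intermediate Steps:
$R{\left(O,q \right)} = \frac{-3 + q}{O + q}$
$\left(-22 + 2\right) R{\left(3,-5 \right)} + 40 = \left(-22 + 2\right) \frac{-3 - 5}{3 - 5} + 40 = - 20 \frac{1}{-2} \left(-8\right) + 40 = - 20 \left(\left(- \frac{1}{2}\right) \left(-8\right)\right) + 40 = \left(-20\right) 4 + 40 = -80 + 40 = -40$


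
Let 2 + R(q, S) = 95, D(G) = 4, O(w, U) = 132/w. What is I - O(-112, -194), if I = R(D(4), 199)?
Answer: 2637/28 ≈ 94.179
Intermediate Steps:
R(q, S) = 93 (R(q, S) = -2 + 95 = 93)
I = 93
I - O(-112, -194) = 93 - 132/(-112) = 93 - 132*(-1)/112 = 93 - 1*(-33/28) = 93 + 33/28 = 2637/28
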